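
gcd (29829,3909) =3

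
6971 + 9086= 16057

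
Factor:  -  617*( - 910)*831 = 2^1*3^1*5^1*7^1*13^1*277^1 * 617^1 = 466581570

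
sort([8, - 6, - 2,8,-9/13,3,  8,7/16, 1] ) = [ - 6, - 2, - 9/13, 7/16,1 , 3, 8, 8,8]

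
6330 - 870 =5460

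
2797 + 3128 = 5925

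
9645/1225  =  1929/245= 7.87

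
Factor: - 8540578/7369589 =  - 2^1 *2099^ ( - 1 )*3511^( - 1)*4270289^1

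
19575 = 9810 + 9765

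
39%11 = 6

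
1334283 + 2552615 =3886898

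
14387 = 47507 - 33120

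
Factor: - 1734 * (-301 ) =2^1*3^1* 7^1*17^2 * 43^1 = 521934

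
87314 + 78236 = 165550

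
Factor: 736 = 2^5*  23^1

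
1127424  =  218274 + 909150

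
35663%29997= 5666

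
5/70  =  1/14=0.07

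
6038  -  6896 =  - 858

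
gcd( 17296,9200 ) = 368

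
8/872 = 1/109 = 0.01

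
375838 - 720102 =-344264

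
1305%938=367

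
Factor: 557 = 557^1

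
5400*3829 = 20676600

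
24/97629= 8/32543 = 0.00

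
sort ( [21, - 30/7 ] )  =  [- 30/7,21 ]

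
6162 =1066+5096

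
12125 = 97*125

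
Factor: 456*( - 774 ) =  - 2^4*3^3 * 19^1 * 43^1 = -  352944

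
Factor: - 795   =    -  3^1 * 5^1*53^1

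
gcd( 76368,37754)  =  86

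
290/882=145/441 = 0.33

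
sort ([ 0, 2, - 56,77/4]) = [ -56,  0,2,77/4]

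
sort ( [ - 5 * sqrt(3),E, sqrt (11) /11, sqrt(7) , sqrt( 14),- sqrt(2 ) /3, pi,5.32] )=[-5 * sqrt(3 ), - sqrt( 2)/3  ,  sqrt(11 )/11, sqrt ( 7),  E,  pi,sqrt (14), 5.32] 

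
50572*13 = 657436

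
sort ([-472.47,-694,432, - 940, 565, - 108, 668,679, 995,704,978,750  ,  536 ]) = [ - 940,  -  694, - 472.47, - 108,432, 536,565,668,679 , 704, 750,978,995 ]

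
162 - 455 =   -  293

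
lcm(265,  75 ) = 3975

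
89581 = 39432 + 50149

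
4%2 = 0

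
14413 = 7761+6652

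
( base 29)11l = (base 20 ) 24b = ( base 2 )1101111011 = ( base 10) 891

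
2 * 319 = 638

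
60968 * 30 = 1829040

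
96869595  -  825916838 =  - 729047243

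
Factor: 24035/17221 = 5^1*11^1*17^( - 1 )*19^1*23^1*1013^ ( - 1)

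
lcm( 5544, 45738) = 182952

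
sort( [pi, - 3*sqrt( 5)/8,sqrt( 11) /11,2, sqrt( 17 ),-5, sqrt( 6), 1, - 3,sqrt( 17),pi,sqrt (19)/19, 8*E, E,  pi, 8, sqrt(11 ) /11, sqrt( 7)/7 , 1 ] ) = [-5,-3, -3 * sqrt( 5)/8,sqrt(19)/19,sqrt ( 11)/11, sqrt (11) /11, sqrt(7)/7, 1 , 1,2,sqrt(6), E, pi, pi, pi, sqrt( 17), sqrt( 17),8,8*E] 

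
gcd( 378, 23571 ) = 27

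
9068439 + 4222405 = 13290844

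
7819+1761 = 9580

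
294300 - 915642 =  - 621342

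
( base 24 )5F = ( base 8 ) 207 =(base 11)113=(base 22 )63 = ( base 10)135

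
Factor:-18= - 2^1 *3^2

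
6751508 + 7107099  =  13858607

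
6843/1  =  6843 =6843.00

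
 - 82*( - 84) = 6888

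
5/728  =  5/728  =  0.01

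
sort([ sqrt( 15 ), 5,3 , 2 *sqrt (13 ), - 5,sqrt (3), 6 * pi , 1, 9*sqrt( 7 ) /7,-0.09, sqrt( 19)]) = [ - 5,  -  0.09,1, sqrt( 3), 3 , 9 * sqrt(7) /7,sqrt(15), sqrt(19 ), 5, 2*sqrt(13),6 *pi]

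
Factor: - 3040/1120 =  - 7^( - 1) * 19^1=- 19/7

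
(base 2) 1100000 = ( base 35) 2q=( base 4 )1200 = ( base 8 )140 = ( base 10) 96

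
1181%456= 269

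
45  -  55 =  - 10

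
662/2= 331  =  331.00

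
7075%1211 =1020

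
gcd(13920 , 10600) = 40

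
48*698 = 33504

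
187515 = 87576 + 99939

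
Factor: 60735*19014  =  2^1 * 3^2*5^1*3169^1*4049^1 = 1154815290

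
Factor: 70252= 2^2*7^1*13^1 * 193^1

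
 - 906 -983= - 1889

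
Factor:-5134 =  - 2^1*17^1*151^1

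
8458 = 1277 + 7181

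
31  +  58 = 89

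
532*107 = 56924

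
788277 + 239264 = 1027541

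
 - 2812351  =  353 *( - 7967)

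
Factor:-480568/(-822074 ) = 2^2*11^(-1)*79^ (-1)*127^1  =  508/869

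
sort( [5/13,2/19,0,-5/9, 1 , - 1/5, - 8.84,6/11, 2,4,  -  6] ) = [ - 8.84, - 6, - 5/9,-1/5,0,2/19,5/13, 6/11, 1, 2, 4 ] 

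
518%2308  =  518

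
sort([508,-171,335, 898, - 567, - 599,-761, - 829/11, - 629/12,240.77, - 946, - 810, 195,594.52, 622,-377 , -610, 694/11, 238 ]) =[-946, - 810, -761, - 610, - 599, - 567,-377, - 171,  -  829/11, - 629/12,694/11, 195,238, 240.77,335,508,594.52, 622,898 ]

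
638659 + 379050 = 1017709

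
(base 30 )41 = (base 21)5g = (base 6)321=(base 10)121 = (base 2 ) 1111001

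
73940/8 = 18485/2 = 9242.50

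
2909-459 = 2450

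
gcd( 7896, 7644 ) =84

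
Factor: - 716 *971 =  - 695236 = - 2^2* 179^1*971^1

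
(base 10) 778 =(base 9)1054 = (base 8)1412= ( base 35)M8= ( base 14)3D8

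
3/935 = 3/935 =0.00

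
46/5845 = 46/5845 = 0.01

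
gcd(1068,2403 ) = 267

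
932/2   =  466 = 466.00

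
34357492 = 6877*4996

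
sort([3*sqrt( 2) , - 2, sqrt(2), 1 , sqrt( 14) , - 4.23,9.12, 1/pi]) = [-4.23,-2, 1/pi, 1, sqrt(2 ), sqrt(14),3 *sqrt(2), 9.12]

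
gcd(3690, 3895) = 205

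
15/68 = 15/68 = 0.22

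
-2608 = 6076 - 8684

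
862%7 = 1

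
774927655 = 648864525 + 126063130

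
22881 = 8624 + 14257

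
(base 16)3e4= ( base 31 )114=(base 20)29G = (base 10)996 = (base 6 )4340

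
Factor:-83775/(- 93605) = 3^1 * 5^1*97^(  -  1)*193^( - 1 )*1117^1 = 16755/18721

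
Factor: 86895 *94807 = 8238254265 = 3^2*5^1 * 113^1*839^1*1931^1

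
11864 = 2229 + 9635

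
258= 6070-5812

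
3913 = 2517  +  1396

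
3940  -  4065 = -125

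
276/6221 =276/6221 = 0.04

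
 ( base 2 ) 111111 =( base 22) 2j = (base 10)63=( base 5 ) 223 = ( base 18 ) 39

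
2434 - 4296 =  - 1862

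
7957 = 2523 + 5434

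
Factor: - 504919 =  - 23^1*29^1*757^1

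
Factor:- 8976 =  - 2^4*3^1*11^1* 17^1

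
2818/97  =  29+5/97  =  29.05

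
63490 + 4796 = 68286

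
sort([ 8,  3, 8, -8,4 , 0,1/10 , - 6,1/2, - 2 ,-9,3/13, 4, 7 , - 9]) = [-9,  -  9,- 8, - 6, - 2,0,1/10,3/13,1/2,3, 4,4,  7 , 8, 8]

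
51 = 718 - 667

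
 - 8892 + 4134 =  - 4758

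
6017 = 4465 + 1552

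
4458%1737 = 984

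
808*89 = 71912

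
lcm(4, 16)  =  16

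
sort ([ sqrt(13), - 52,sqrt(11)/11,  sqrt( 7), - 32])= [ - 52,-32, sqrt(11)/11, sqrt( 7 ),sqrt(13)]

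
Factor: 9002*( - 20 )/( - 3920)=643/14= 2^( - 1 ) * 7^(-1)*643^1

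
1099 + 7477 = 8576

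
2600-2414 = 186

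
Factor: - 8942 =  - 2^1*17^1*263^1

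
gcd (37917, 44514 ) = 9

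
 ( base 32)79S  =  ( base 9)11235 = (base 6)54352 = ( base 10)7484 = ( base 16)1D3C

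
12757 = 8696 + 4061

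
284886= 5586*51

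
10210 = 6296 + 3914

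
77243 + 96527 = 173770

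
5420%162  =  74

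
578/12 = 48  +  1/6 = 48.17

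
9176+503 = 9679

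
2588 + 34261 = 36849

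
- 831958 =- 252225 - 579733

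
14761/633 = 14761/633  =  23.32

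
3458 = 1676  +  1782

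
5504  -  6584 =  - 1080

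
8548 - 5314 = 3234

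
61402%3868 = 3382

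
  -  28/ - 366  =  14/183 = 0.08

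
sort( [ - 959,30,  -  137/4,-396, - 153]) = [ - 959,  -  396,-153,-137/4,30]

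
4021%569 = 38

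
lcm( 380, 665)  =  2660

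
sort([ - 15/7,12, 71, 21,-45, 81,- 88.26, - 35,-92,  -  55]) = [ -92, - 88.26, - 55 , - 45,-35, - 15/7  ,  12, 21 , 71,  81]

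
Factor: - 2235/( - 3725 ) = 3^1* 5^(-1 )  =  3/5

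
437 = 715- 278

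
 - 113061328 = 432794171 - 545855499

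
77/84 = 11/12 = 0.92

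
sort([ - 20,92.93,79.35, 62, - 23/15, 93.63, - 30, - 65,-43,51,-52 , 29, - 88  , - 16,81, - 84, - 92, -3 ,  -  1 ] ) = [ - 92, - 88,-84, - 65, - 52, - 43 ,- 30, - 20, - 16, -3, -23/15, - 1,29, 51,62 , 79.35, 81,92.93, 93.63 ] 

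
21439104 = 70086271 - 48647167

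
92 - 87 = 5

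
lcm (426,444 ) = 31524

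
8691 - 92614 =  - 83923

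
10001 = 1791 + 8210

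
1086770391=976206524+110563867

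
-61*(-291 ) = 17751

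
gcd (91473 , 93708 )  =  3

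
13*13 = 169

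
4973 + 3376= 8349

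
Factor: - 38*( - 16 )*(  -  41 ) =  - 24928  =  - 2^5*19^1*41^1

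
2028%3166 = 2028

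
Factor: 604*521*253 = 2^2*11^1  *  23^1*151^1*521^1= 79615052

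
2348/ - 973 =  - 3 +571/973 = -2.41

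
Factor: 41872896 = 2^9*3^3*13^1*233^1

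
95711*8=765688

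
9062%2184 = 326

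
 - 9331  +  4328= -5003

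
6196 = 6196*1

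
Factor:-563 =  - 563^1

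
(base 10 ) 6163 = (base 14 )2363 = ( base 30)6PD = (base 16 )1813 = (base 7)23653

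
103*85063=8761489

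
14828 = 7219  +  7609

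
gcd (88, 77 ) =11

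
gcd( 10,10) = 10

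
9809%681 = 275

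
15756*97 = 1528332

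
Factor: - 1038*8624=-8951712 =- 2^5*3^1*7^2*11^1*  173^1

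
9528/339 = 28+12/113 = 28.11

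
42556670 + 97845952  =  140402622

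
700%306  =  88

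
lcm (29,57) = 1653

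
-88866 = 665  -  89531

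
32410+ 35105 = 67515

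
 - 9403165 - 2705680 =- 12108845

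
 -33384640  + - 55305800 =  - 88690440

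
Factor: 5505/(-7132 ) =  - 2^(  -  2 )*3^1 * 5^1 *367^1*1783^(-1) 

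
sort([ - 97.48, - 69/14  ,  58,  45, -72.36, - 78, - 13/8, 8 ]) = [ - 97.48, - 78, - 72.36, - 69/14, - 13/8, 8, 45,  58 ]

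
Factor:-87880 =-2^3 * 5^1*13^3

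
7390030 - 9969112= - 2579082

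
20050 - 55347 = - 35297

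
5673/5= 5673/5 = 1134.60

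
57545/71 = 57545/71 = 810.49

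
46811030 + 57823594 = 104634624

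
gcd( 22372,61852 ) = 1316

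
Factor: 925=5^2  *  37^1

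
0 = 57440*0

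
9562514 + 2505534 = 12068048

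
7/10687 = 7/10687 = 0.00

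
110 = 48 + 62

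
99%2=1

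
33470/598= 55 + 290/299=55.97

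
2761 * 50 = 138050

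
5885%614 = 359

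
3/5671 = 3/5671 = 0.00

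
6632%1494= 656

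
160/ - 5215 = - 32/1043 = - 0.03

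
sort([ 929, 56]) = [ 56,929] 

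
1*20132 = 20132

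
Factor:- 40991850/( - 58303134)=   5^2*19^( -1)*71^1*227^( - 1)*751^ ( - 1)*1283^1 =2277325/3239063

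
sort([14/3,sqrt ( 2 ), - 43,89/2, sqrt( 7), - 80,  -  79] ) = [ - 80, - 79, - 43, sqrt( 2), sqrt(7 ), 14/3,89/2 ]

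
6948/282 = 1158/47 = 24.64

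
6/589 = 6/589 = 0.01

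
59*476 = 28084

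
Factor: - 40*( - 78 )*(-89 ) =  -277680 =- 2^4*3^1 * 5^1*13^1*89^1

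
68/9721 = 68/9721  =  0.01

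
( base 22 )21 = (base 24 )1L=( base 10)45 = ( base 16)2D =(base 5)140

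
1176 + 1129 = 2305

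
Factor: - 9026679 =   -  3^1 * 47^1*64019^1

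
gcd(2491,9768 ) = 1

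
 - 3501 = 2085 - 5586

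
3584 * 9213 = 33019392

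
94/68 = 1 + 13/34 =1.38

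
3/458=3/458  =  0.01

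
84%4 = 0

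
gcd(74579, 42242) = 1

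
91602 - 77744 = 13858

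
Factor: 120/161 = 2^3*3^1*5^1*7^(-1)* 23^(-1 ) 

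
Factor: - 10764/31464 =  - 2^ ( - 1)  *13^1*19^( - 1 ) =- 13/38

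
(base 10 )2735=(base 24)4hn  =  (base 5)41420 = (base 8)5257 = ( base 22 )5e7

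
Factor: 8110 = 2^1*5^1*811^1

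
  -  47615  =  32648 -80263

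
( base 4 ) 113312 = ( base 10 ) 1526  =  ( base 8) 2766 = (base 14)7b0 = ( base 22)338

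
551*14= 7714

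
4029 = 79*51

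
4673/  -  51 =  - 92+19/51 = - 91.63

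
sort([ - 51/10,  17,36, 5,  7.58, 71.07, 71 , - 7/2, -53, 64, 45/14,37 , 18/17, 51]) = [ - 53,  -  51/10, - 7/2, 18/17, 45/14,5,  7.58, 17, 36,37,51, 64,71,  71.07] 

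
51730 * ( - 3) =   -  155190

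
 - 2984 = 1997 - 4981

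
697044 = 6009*116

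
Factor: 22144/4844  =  32/7 = 2^5*7^( - 1 )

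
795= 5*159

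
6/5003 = 6/5003 = 0.00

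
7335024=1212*6052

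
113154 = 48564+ 64590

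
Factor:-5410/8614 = - 2705/4307 = - 5^1 *59^( - 1)*73^ ( - 1 )*541^1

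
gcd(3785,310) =5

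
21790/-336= -10895/168 = -  64.85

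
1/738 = 1/738 = 0.00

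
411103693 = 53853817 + 357249876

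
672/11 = 672/11 = 61.09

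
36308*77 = 2795716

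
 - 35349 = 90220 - 125569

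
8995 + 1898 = 10893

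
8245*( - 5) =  - 41225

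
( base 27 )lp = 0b1001010000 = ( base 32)IG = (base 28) L4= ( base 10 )592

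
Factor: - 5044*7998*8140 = -328383163680= - 2^5 * 3^1*5^1*11^1*13^1*31^1*37^1*43^1*97^1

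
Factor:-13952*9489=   -  132390528 =-2^7*3^1*109^1*3163^1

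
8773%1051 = 365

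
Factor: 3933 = 3^2*19^1 * 23^1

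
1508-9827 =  - 8319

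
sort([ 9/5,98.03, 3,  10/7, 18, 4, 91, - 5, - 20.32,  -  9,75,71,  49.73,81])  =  [ - 20.32, - 9, - 5,  10/7, 9/5,3, 4,18, 49.73, 71 , 75,81 , 91, 98.03 ] 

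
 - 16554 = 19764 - 36318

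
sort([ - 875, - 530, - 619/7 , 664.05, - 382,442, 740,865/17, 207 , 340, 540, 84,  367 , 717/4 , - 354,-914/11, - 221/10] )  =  [ - 875, - 530, - 382, - 354,-619/7,-914/11, - 221/10, 865/17 , 84 , 717/4, 207 , 340,367, 442,  540,664.05,740 ]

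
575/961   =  575/961  =  0.60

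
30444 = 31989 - 1545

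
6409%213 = 19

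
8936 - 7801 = 1135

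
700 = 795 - 95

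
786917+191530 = 978447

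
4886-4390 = 496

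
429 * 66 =28314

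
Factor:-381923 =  - 617^1 * 619^1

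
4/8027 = 4/8027 = 0.00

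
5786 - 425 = 5361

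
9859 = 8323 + 1536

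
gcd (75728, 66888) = 8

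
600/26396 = 150/6599  =  0.02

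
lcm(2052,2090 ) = 112860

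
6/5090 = 3/2545= 0.00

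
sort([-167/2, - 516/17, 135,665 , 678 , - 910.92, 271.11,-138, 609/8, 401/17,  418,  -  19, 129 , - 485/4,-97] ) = [ - 910.92,-138,-485/4,-97, - 167/2,-516/17,-19,401/17,609/8, 129, 135, 271.11, 418, 665,678 ]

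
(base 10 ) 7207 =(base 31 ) 7FF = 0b1110000100111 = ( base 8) 16047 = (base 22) EJD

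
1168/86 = 13 + 25/43 = 13.58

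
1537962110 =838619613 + 699342497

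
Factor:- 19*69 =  - 3^1*19^1*23^1 =-1311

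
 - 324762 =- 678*479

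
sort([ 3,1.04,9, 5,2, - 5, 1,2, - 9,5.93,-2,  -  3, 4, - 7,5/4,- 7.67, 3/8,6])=[ - 9,-7.67,  -  7 ,- 5,-3, - 2,3/8, 1,1.04, 5/4,  2, 2, 3 , 4,5,5.93,6,9] 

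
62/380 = 31/190 = 0.16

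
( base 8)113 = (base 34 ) 27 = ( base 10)75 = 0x4b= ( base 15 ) 50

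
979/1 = 979 = 979.00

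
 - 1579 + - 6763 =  - 8342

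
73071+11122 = 84193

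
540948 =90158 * 6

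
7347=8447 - 1100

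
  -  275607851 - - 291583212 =15975361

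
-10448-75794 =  - 86242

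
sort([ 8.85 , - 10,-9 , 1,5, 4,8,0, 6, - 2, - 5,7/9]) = [ - 10,  -  9, - 5, - 2,0,  7/9, 1,4,5,6, 8, 8.85]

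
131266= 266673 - 135407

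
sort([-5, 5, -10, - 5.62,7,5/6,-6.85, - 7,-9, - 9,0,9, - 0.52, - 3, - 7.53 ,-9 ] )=[-10,  -  9,-9,-9,- 7.53, - 7, - 6.85, - 5.62, - 5,-3, - 0.52,0,5/6,5, 7,9] 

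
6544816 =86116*76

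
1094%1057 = 37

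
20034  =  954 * 21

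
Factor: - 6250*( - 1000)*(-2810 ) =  - 2^5*5^9 * 281^1 =- 17562500000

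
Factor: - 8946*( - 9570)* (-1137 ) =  - 2^2*3^4 * 5^1  *  7^1*11^1*29^1*71^1 * 379^1 = - 97342231140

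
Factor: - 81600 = -2^6*3^1*5^2*17^1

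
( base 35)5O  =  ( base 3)21101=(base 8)307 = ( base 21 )9A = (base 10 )199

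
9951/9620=1 + 331/9620 = 1.03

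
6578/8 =3289/4  =  822.25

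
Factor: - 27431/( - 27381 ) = 3^ ( - 1) * 9127^( - 1 )*27431^1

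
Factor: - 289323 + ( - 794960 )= -1084283  =  -257^1*4219^1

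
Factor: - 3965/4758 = - 2^ (-1 ) * 3^( - 1 ) * 5^1=- 5/6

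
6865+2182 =9047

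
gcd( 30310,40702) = 866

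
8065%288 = 1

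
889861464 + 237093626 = 1126955090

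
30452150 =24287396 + 6164754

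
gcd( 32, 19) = 1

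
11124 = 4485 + 6639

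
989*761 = 752629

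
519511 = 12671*41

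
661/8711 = 661/8711 = 0.08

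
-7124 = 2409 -9533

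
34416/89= 386+62/89= 386.70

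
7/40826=7/40826 = 0.00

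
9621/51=188 + 11/17 = 188.65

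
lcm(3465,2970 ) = 20790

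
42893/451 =95 + 48/451 = 95.11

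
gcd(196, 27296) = 4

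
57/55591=57/55591  =  0.00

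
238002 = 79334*3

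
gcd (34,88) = 2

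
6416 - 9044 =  - 2628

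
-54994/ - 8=27497/4 = 6874.25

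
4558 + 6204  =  10762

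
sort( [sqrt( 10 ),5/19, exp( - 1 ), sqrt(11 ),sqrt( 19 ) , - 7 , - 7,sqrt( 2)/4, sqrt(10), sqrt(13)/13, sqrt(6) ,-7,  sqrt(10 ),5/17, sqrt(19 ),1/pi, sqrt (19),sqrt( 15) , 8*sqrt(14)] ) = [ - 7, - 7, - 7,5/19,sqrt( 13)/13,5/17 , 1/pi, sqrt(2 )/4,exp( - 1), sqrt( 6) , sqrt(10),sqrt ( 10),sqrt(10), sqrt (11 ), sqrt (15 ), sqrt( 19 ), sqrt(19) , sqrt(19), 8*sqrt(14 ) ]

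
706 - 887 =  - 181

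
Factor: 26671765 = 5^1 * 751^1*7103^1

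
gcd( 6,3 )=3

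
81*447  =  36207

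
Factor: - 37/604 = - 2^( - 2 ) * 37^1*151^( - 1) 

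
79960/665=15992/133 = 120.24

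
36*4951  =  178236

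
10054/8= 5027/4 = 1256.75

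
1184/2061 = 1184/2061 = 0.57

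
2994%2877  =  117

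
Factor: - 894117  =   - 3^1*7^1  *  42577^1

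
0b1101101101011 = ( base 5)211034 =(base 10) 7019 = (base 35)5pj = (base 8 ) 15553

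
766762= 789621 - 22859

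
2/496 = 1/248 = 0.00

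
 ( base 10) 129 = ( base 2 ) 10000001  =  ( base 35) 3o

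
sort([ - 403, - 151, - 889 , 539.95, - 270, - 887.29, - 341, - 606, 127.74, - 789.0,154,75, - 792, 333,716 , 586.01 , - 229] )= [  -  889, - 887.29, - 792, - 789.0, - 606 , - 403, - 341, - 270 , - 229, - 151 , 75, 127.74, 154,333 , 539.95, 586.01, 716 ]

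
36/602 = 18/301 = 0.06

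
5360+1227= 6587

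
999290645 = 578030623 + 421260022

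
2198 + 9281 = 11479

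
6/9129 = 2/3043 = 0.00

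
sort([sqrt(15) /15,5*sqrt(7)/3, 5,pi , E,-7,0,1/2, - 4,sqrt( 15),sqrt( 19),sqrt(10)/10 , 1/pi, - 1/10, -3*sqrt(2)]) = [-7,  -  3*sqrt( 2), - 4,  -  1/10,0,sqrt(15)/15 , sqrt (10)/10,1/pi, 1/2,E, pi, sqrt( 15),sqrt( 19),5*sqrt( 7)/3,  5]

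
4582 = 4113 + 469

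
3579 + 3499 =7078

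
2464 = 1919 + 545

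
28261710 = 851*33210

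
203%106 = 97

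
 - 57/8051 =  - 57/8051 = - 0.01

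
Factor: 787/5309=787^1*5309^( - 1 ) 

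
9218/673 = 13 + 469/673=13.70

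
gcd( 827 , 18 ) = 1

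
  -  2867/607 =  - 5 + 168/607 = - 4.72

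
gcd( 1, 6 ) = 1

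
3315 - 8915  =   - 5600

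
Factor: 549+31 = 580 = 2^2*5^1 * 29^1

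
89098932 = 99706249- 10607317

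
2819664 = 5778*488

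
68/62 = 1 + 3/31 = 1.10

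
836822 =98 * 8539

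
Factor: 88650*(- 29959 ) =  - 2655865350=- 2^1*3^2*5^2*197^1*29959^1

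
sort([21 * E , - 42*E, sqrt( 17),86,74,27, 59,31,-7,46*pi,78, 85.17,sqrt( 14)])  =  [ - 42 * E, - 7, sqrt(14),sqrt (17),27, 31,21 * E, 59,74, 78,85.17, 86, 46*pi]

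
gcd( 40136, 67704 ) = 8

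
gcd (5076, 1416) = 12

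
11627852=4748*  2449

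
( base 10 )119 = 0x77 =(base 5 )434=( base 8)167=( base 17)70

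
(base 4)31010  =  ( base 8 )1504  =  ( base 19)260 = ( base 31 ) QU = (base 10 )836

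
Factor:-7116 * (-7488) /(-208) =-2^4 * 3^3*593^1= - 256176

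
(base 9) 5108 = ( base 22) 7FG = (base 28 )4LA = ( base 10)3734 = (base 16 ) e96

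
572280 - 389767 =182513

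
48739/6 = 48739/6 = 8123.17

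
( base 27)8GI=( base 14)240A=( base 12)3776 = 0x188A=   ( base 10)6282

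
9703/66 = 9703/66 = 147.02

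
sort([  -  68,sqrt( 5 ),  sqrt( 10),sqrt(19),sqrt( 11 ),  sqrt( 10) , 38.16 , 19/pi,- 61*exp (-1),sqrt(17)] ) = [ - 68, - 61*exp( - 1), sqrt (5), sqrt(10),sqrt(  10) , sqrt( 11),sqrt( 17), sqrt( 19), 19/pi,  38.16 ]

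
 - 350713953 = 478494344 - 829208297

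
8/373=8/373 = 0.02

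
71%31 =9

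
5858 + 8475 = 14333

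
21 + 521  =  542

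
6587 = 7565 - 978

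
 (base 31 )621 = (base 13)2865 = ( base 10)5829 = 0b1011011000101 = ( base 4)1123011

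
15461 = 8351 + 7110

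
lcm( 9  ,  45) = 45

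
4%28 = 4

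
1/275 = 1/275 = 0.00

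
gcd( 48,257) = 1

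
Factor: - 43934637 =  - 3^1*631^1  *  23209^1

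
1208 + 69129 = 70337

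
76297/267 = 76297/267 = 285.76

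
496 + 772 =1268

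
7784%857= 71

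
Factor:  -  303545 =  - 5^1*11^1 *5519^1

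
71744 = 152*472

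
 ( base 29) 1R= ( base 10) 56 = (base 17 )35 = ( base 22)2C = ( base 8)70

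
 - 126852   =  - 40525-86327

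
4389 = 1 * 4389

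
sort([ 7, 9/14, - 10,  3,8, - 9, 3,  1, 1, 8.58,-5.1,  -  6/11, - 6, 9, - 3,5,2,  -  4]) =[ - 10, - 9, - 6,-5.1, - 4, - 3, - 6/11, 9/14,1, 1, 2, 3, 3,5, 7,8,  8.58, 9 ] 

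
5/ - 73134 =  - 5/73134=- 0.00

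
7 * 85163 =596141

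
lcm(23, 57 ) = 1311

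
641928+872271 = 1514199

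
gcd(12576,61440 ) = 96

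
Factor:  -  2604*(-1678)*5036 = 22004862432 = 2^5*3^1*7^1*31^1 *839^1*1259^1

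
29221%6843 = 1849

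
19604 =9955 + 9649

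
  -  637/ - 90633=637/90633= 0.01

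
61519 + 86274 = 147793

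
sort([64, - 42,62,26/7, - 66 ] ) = [ - 66,- 42,  26/7,62,64 ]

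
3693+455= 4148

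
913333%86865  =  44683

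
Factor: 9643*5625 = 3^2*5^4*9643^1=54241875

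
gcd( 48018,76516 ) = 2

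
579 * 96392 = 55810968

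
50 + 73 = 123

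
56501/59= 957+38/59 = 957.64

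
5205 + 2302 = 7507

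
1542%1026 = 516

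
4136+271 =4407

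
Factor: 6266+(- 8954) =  - 2^7*3^1*7^1=   - 2688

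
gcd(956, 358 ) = 2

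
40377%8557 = 6149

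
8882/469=18+440/469 =18.94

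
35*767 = 26845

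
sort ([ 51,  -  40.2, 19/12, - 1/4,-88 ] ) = [  -  88, - 40.2, - 1/4, 19/12, 51 ]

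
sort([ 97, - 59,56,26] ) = [  -  59, 26, 56, 97 ]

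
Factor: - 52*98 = - 5096 = - 2^3*7^2*13^1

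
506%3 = 2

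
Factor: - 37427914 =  - 2^1*17^1*313^1*3517^1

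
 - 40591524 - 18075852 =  - 58667376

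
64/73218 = 32/36609 = 0.00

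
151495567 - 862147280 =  - 710651713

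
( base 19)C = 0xC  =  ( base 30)C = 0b1100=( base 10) 12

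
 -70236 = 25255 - 95491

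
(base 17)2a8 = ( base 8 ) 1364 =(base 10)756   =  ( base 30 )p6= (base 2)1011110100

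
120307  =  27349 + 92958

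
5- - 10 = 15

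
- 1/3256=-1 + 3255/3256=- 0.00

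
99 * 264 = 26136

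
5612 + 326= 5938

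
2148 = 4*537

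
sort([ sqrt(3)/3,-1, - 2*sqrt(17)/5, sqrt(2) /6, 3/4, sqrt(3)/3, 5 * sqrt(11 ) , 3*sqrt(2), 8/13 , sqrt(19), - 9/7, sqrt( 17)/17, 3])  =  [ - 2 * sqrt (17)/5, - 9/7,-1 , sqrt(2 )/6,sqrt(17)/17, sqrt(3) /3,sqrt(3 )/3 , 8/13,3/4, 3 , 3*sqrt ( 2 ),sqrt(19), 5*sqrt(11)]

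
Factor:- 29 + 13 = - 16 = - 2^4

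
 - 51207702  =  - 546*93787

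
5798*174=1008852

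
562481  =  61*9221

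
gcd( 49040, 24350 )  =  10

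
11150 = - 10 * ( - 1115)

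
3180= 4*795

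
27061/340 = 27061/340 = 79.59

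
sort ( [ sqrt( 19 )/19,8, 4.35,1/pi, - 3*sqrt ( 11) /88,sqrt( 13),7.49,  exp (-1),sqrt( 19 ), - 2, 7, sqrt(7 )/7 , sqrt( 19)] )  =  [ - 2, - 3*sqrt( 11)/88,sqrt( 19 ) /19, 1/pi,exp( - 1), sqrt( 7 )/7,sqrt(13), 4.35, sqrt(19),  sqrt ( 19 ), 7, 7.49, 8]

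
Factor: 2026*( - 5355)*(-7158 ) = 77658788340= 2^2*3^3*5^1*7^1*17^1*1013^1*1193^1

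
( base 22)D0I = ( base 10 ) 6310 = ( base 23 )bl8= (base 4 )1202212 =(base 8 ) 14246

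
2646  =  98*27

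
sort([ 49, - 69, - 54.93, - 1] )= [ - 69 ,-54.93, -1, 49] 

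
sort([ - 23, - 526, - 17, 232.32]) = [ - 526, - 23, - 17,232.32 ] 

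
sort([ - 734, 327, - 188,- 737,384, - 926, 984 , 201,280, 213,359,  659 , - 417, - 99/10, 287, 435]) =[ - 926 , - 737,-734, - 417,-188, - 99/10, 201,213,280, 287, 327, 359,384,  435 , 659, 984]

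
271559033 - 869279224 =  - 597720191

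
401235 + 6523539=6924774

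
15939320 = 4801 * 3320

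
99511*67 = 6667237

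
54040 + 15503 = 69543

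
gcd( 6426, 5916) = 102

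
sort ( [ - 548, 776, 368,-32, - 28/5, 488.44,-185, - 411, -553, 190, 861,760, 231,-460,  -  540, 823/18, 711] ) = [ - 553,-548, -540,-460  , - 411, - 185,  -  32, - 28/5, 823/18, 190, 231, 368 , 488.44, 711, 760,776,861 ]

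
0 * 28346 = 0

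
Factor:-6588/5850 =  - 366/325 = - 2^1*3^1*5^( - 2 )  *13^( - 1) * 61^1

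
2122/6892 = 1061/3446= 0.31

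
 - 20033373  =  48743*(- 411 )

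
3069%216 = 45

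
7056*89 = 627984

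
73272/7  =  73272/7=10467.43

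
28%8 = 4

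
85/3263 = 85/3263 = 0.03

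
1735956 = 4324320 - 2588364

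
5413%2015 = 1383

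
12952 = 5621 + 7331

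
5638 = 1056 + 4582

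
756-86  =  670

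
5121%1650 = 171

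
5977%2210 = 1557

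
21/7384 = 21/7384 =0.00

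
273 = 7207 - 6934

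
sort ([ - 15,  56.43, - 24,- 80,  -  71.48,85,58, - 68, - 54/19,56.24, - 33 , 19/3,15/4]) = [ - 80, - 71.48, - 68, - 33, - 24, - 15, - 54/19,15/4,19/3, 56.24,56.43,58,85 ] 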